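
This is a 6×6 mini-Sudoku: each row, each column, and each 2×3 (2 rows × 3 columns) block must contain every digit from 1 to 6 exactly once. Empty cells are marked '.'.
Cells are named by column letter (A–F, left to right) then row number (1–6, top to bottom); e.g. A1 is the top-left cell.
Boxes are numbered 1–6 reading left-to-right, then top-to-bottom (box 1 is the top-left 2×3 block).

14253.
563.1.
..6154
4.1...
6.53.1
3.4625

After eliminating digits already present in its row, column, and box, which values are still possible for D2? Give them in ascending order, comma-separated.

Row 2 already contains {1, 3, 5, 6}.
Column D already contains {1, 3, 5, 6}.
Its 2×3 block (box 2) already contains {1, 3, 5}.
Removing those from 1–6 leaves {2, 4} as the candidates for D2.

2,4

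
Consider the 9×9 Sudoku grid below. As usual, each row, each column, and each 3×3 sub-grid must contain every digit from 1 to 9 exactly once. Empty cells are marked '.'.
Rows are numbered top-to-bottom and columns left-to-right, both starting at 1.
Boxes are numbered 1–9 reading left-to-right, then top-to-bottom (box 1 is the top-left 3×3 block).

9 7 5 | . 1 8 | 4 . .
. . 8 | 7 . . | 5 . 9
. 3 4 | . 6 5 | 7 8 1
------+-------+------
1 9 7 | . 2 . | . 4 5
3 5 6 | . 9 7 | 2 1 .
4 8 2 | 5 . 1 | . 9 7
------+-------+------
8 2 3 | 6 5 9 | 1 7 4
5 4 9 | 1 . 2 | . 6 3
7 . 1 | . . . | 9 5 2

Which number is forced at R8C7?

8

Row 8 already contains {1, 2, 3, 4, 5, 6, 9}.
Column 7 already contains {1, 2, 4, 5, 7, 9}.
Its 3×3 block (box 9) already contains {1, 2, 3, 4, 5, 6, 7, 9}.
The only value from 1–9 not eliminated is 8, so R8C7 = 8.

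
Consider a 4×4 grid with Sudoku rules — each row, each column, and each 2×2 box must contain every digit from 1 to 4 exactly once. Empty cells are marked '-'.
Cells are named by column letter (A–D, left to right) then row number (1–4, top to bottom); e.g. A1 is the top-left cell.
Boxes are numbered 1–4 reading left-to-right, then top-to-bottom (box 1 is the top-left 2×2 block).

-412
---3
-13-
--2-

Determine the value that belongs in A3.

Cell A3 itself could take any of {2, 4} by direct elimination.
Consider where 2 can go in row 3.
D3 is out (column D already has a 2).
So the only cell in row 3 that can hold 2 is A3.
Therefore A3 = 2.

2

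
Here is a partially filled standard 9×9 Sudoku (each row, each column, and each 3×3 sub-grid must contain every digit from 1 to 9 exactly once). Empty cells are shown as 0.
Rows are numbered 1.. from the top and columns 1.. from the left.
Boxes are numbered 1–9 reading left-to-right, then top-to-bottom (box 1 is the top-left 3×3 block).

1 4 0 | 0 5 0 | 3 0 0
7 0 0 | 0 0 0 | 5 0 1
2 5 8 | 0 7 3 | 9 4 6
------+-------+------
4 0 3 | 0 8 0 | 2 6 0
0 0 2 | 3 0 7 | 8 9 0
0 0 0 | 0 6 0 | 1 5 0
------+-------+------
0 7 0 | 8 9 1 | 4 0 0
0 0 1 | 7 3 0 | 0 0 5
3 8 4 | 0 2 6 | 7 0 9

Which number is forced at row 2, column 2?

Cell row 2, column 2 itself could take any of {3, 6, 9} by direct elimination.
Consider where 3 can go in column 2.
row 4, column 2 is out (row 4 already has a 3).
row 5, column 2 is out (row 5 already has a 3).
row 6, column 2 is out (box 4 already has a 3).
row 8, column 2 is out (row 8 already has a 3).
So the only cell in column 2 that can hold 3 is row 2, column 2.
Therefore row 2, column 2 = 3.

3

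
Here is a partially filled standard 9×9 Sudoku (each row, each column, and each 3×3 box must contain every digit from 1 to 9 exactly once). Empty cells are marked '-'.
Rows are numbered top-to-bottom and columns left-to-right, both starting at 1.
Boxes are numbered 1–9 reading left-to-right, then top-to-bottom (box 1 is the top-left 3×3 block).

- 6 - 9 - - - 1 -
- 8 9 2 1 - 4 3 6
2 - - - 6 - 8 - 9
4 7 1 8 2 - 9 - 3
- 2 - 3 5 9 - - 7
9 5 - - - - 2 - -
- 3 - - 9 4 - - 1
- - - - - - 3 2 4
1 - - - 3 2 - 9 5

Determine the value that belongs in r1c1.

Cell r1c1 itself could take any of {3, 5, 7} by direct elimination.
Consider where 3 can go in column 1.
r2c1 is out (row 2 already has a 3).
r5c1 is out (row 5 already has a 3).
r7c1 is out (row 7 already has a 3).
r8c1 is out (row 8 already has a 3).
So the only cell in column 1 that can hold 3 is r1c1.
Therefore r1c1 = 3.

3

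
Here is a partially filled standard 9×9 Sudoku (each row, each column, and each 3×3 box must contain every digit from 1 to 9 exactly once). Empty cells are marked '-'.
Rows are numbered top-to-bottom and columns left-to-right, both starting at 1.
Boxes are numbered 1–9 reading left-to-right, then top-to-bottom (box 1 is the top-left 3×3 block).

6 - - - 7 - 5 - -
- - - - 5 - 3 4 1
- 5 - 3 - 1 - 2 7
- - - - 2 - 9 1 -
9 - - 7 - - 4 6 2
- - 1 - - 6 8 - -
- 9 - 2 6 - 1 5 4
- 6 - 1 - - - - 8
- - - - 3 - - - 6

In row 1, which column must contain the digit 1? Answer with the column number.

2

Consider where 1 can go in row 1.
R1C3 is out (column 3 already has a 1).
R1C4 is out (column 4 already has a 1).
R1C6 is out (column 6 already has a 1).
R1C8 is out (column 8 already has a 1).
R1C9 is out (column 9 already has a 1).
So the only cell in row 1 that can hold 1 is R1C2.
That is column 2.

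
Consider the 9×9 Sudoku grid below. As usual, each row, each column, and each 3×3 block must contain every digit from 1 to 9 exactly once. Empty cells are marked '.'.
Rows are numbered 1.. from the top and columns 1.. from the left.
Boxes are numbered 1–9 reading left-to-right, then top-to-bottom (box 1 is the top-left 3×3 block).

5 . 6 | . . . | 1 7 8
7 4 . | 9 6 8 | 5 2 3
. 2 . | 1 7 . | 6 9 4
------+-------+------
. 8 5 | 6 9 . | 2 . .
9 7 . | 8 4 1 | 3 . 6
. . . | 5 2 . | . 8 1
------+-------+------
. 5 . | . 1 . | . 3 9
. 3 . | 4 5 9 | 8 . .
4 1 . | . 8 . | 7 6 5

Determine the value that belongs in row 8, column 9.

2

Row 8 already contains {3, 4, 5, 8, 9}.
Column 9 already contains {1, 3, 4, 5, 6, 8, 9}.
Its 3×3 block (box 9) already contains {3, 5, 6, 7, 8, 9}.
The only value from 1–9 not eliminated is 2, so row 8, column 9 = 2.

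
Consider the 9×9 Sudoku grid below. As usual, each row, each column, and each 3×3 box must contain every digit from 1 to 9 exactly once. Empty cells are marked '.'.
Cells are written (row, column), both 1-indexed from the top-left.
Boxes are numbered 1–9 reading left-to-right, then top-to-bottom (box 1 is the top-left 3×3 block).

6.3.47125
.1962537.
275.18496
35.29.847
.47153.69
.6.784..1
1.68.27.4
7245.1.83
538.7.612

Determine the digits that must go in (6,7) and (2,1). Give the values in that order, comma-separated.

5,4

For (6,7):
  Consider where 5 can go in column 7.
  (5,7) is out (row 5 already has a 5).
  (8,7) is out (row 8 already has a 5).
  So the only cell in column 7 that can hold 5 is (6,7).
  So (6,7) = 5.
For (2,1):
  Consider where 4 can go in box 1.
  (1,2) is out (row 1 already has a 4).
  So the only cell in box 1 that can hold 4 is (2,1).
  So (2,1) = 4.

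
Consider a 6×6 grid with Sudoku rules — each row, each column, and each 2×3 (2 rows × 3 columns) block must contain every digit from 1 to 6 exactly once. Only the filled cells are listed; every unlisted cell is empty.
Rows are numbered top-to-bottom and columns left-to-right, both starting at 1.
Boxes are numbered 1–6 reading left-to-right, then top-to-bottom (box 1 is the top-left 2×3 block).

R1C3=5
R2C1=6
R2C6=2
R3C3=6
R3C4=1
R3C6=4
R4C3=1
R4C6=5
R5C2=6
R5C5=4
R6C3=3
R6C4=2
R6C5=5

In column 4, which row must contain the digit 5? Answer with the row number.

Consider where 5 can go in column 4.
R1C4 is out (row 1 already has a 5).
R4C4 is out (row 4 already has a 5).
R5C4 is out (box 6 already has a 5).
So the only cell in column 4 that can hold 5 is R2C4.
That is row 2.

2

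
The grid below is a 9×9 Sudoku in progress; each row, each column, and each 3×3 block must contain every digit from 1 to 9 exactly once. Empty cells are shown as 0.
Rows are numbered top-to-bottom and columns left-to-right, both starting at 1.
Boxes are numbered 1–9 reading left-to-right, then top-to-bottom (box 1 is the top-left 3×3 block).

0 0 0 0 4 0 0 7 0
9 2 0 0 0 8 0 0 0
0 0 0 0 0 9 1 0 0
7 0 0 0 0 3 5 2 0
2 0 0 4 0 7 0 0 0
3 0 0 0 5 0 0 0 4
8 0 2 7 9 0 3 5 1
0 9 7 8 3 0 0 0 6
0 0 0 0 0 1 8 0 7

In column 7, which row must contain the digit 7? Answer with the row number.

6

Consider where 7 can go in column 7.
r1c7 is out (row 1 already has a 7).
r2c7 is out (box 3 already has a 7).
r5c7 is out (row 5 already has a 7).
r8c7 is out (row 8 already has a 7).
So the only cell in column 7 that can hold 7 is r6c7.
That is row 6.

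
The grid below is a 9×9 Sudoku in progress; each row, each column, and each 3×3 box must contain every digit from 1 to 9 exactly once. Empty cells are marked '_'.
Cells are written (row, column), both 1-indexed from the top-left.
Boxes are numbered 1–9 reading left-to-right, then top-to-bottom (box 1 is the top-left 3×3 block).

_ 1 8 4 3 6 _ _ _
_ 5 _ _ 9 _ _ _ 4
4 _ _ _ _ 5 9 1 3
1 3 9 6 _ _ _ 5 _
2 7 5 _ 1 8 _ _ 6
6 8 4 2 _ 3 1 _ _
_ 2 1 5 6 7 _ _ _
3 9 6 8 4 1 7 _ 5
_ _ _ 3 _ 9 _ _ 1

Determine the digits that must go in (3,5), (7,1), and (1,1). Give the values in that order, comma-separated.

8,8,9

For (3,5):
  Consider where 8 can go in box 2.
  (2,4) is out (column 4 already has a 8).
  (2,6) is out (column 6 already has a 8).
  (3,4) is out (column 4 already has a 8).
  So the only cell in box 2 that can hold 8 is (3,5).
  So (3,5) = 8.
For (7,1):
  Row 7 already contains {1, 2, 5, 6, 7}.
  Column 1 already contains {1, 2, 3, 4, 6}.
  Its 3×3 block (box 7) already contains {1, 2, 3, 6, 9}.
  The only value from 1–9 not eliminated is 8, so (7,1) = 8.
For (1,1):
  Consider where 9 can go in box 1.
  (2,1) is out (row 2 already has a 9).
  (2,3) is out (row 2 already has a 9).
  (3,2) is out (row 3 already has a 9).
  (3,3) is out (row 3 already has a 9).
  So the only cell in box 1 that can hold 9 is (1,1).
  So (1,1) = 9.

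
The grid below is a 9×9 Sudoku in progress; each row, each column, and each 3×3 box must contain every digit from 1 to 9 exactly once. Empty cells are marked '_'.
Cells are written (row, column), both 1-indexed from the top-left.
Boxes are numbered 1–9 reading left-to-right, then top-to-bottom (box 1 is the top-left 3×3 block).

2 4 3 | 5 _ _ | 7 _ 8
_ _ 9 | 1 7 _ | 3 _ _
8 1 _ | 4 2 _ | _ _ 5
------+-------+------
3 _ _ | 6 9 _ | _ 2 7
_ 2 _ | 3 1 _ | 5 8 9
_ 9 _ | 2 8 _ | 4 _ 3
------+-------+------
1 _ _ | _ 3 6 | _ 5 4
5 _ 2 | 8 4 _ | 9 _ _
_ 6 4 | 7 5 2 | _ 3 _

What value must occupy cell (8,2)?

Cell (8,2) itself could take any of {3, 7} by direct elimination.
Consider where 3 can go in box 7.
(7,2) is out (row 7 already has a 3).
(7,3) is out (row 7 already has a 3).
(9,1) is out (row 9 already has a 3).
So the only cell in box 7 that can hold 3 is (8,2).
Therefore (8,2) = 3.

3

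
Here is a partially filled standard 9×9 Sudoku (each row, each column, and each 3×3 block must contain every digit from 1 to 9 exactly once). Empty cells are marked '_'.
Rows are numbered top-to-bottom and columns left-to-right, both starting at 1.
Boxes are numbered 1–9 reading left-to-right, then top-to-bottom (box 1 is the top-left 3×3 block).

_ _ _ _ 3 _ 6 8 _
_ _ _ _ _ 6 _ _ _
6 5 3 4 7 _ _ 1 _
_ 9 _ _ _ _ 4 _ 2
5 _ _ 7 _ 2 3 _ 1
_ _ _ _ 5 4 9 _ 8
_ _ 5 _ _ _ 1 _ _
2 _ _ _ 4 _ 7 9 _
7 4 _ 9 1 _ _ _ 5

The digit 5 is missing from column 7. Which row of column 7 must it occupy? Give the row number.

Consider where 5 can go in column 7.
R3C7 is out (row 3 already has a 5).
R9C7 is out (row 9 already has a 5).
So the only cell in column 7 that can hold 5 is R2C7.
That is row 2.

2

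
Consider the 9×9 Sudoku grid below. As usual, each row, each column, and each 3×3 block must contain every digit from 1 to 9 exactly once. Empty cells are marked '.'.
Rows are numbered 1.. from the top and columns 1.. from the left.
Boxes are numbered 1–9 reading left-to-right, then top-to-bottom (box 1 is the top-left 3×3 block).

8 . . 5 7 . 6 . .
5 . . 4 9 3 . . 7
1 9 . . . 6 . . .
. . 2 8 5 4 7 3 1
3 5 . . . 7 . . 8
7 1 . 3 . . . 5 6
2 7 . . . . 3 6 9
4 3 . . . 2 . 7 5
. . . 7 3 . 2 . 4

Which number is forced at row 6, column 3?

Cell row 6, column 3 itself could take any of {4, 8, 9} by direct elimination.
Consider where 8 can go in row 6.
row 6, column 5 is out (box 5 already has a 8).
row 6, column 6 is out (box 5 already has a 8).
row 6, column 7 is out (box 6 already has a 8).
So the only cell in row 6 that can hold 8 is row 6, column 3.
Therefore row 6, column 3 = 8.

8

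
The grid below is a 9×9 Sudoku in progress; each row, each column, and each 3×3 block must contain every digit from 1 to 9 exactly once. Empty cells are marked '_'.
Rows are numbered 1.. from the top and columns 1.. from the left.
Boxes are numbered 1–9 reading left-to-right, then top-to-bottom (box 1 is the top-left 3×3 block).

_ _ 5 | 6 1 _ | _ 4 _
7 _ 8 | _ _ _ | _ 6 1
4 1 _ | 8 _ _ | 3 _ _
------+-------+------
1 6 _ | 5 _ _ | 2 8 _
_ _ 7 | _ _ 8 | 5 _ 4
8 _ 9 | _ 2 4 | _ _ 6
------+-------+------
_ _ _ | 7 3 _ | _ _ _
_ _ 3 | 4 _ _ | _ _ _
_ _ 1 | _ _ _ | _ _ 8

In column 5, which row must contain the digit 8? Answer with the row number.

8

Consider where 8 can go in column 5.
row 2, column 5 is out (row 2 already has a 8).
row 3, column 5 is out (row 3 already has a 8).
row 4, column 5 is out (row 4 already has a 8).
row 5, column 5 is out (row 5 already has a 8).
row 9, column 5 is out (row 9 already has a 8).
So the only cell in column 5 that can hold 8 is row 8, column 5.
That is row 8.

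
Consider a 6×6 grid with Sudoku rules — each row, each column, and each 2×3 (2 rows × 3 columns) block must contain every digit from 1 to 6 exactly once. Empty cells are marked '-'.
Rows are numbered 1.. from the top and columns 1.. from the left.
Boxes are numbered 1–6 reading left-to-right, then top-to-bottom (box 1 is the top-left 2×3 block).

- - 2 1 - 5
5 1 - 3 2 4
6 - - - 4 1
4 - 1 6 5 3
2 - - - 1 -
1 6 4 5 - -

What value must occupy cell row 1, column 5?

Row 1 already contains {1, 2, 5}.
Column 5 already contains {1, 2, 4, 5}.
Its 2×3 block (box 2) already contains {1, 2, 3, 4, 5}.
The only value from 1–6 not eliminated is 6, so row 1, column 5 = 6.

6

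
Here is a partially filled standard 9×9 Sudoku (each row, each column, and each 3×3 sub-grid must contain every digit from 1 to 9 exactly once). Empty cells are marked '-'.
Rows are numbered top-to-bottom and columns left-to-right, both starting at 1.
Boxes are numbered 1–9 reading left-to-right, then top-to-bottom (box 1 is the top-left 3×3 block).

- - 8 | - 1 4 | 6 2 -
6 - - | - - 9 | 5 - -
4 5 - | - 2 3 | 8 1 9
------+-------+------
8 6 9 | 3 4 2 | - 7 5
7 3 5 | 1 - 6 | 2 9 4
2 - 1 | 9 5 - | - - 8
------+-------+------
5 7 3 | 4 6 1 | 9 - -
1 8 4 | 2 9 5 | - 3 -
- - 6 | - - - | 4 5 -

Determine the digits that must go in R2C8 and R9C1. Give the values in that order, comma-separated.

For R2C8:
  Row 2 already contains {5, 6, 9}.
  Column 8 already contains {1, 2, 3, 5, 7, 9}.
  Its 3×3 block (box 3) already contains {1, 2, 5, 6, 8, 9}.
  The only value from 1–9 not eliminated is 4, so R2C8 = 4.
For R9C1:
  Row 9 already contains {4, 5, 6}.
  Column 1 already contains {1, 2, 4, 5, 6, 7, 8}.
  Its 3×3 block (box 7) already contains {1, 3, 4, 5, 6, 7, 8}.
  The only value from 1–9 not eliminated is 9, so R9C1 = 9.

4,9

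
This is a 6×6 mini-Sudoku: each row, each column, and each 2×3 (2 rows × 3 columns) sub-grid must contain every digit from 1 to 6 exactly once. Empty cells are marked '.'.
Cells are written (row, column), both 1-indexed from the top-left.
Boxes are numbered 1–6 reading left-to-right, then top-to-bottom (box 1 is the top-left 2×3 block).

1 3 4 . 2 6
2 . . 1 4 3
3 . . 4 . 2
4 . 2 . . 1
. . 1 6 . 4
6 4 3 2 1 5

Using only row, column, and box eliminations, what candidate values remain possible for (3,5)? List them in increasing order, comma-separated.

5,6

Row 3 already contains {2, 3, 4}.
Column 5 already contains {1, 2, 4}.
Its 2×3 block (box 4) already contains {1, 2, 4}.
Removing those from 1–6 leaves {5, 6} as the candidates for (3,5).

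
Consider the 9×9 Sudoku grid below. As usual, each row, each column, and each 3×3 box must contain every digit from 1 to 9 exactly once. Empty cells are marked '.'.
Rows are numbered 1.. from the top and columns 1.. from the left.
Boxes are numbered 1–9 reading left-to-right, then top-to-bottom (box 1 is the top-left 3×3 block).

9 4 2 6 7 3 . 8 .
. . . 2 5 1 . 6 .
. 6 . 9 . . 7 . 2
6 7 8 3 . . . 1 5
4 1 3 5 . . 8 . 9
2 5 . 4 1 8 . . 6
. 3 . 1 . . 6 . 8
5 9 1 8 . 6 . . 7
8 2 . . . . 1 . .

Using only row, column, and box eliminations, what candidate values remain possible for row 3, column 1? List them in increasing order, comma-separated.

Row 3 already contains {2, 6, 7, 9}.
Column 1 already contains {2, 4, 5, 6, 8, 9}.
Its 3×3 block (box 1) already contains {2, 4, 6, 9}.
Removing those from 1–9 leaves {1, 3} as the candidates for row 3, column 1.

1,3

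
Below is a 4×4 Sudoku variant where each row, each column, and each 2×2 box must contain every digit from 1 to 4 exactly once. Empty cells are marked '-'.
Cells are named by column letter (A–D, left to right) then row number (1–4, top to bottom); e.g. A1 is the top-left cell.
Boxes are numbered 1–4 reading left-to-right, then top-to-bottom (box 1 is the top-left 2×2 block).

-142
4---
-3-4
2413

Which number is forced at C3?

2

Row 3 already contains {3, 4}.
Column C already contains {1, 4}.
Its 2×2 block (box 4) already contains {1, 3, 4}.
The only value from 1–4 not eliminated is 2, so C3 = 2.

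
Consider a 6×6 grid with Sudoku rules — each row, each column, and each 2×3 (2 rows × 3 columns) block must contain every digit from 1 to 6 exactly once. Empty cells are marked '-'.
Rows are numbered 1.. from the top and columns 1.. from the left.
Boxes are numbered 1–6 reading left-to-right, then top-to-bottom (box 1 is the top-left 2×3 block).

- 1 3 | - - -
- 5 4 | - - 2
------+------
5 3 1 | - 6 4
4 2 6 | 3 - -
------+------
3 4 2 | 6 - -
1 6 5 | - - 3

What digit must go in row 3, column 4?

Row 3 already contains {1, 3, 4, 5, 6}.
Column 4 already contains {3, 6}.
Its 2×3 block (box 4) already contains {3, 4, 6}.
The only value from 1–6 not eliminated is 2, so row 3, column 4 = 2.

2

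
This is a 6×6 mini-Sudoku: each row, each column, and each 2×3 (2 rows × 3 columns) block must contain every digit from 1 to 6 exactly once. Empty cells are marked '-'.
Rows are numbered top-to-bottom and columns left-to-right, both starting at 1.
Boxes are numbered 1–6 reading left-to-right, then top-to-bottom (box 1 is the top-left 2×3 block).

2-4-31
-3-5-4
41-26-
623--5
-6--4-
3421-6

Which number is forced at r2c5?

Row 2 already contains {3, 4, 5}.
Column 5 already contains {3, 4, 6}.
Its 2×3 block (box 2) already contains {1, 3, 4, 5}.
The only value from 1–6 not eliminated is 2, so r2c5 = 2.

2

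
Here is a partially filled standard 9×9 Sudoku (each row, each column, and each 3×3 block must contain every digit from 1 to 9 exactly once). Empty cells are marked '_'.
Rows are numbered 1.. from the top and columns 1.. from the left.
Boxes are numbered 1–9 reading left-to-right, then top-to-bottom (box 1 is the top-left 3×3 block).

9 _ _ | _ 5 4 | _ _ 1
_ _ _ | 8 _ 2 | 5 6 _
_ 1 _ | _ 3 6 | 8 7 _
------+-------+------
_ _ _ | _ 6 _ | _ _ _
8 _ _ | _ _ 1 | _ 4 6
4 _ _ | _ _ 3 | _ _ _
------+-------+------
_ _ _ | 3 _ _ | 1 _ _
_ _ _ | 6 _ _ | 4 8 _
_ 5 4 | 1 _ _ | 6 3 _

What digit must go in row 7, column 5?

Cell row 7, column 5 itself could take any of {2, 4, 7, 8, 9} by direct elimination.
Consider where 4 can go in box 8.
row 7, column 6 is out (column 6 already has a 4).
row 8, column 5 is out (row 8 already has a 4).
row 8, column 6 is out (row 8 already has a 4).
row 9, column 5 is out (row 9 already has a 4).
row 9, column 6 is out (row 9 already has a 4).
So the only cell in box 8 that can hold 4 is row 7, column 5.
Therefore row 7, column 5 = 4.

4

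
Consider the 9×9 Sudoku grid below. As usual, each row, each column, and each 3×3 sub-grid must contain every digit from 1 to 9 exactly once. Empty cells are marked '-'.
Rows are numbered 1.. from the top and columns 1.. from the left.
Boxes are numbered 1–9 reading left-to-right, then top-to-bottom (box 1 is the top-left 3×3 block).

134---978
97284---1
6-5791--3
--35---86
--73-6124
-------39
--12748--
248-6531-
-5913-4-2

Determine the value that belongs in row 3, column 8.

Row 3 already contains {1, 3, 5, 6, 7, 9}.
Column 8 already contains {1, 2, 3, 7, 8}.
Its 3×3 block (box 3) already contains {1, 3, 7, 8, 9}.
The only value from 1–9 not eliminated is 4, so row 3, column 8 = 4.

4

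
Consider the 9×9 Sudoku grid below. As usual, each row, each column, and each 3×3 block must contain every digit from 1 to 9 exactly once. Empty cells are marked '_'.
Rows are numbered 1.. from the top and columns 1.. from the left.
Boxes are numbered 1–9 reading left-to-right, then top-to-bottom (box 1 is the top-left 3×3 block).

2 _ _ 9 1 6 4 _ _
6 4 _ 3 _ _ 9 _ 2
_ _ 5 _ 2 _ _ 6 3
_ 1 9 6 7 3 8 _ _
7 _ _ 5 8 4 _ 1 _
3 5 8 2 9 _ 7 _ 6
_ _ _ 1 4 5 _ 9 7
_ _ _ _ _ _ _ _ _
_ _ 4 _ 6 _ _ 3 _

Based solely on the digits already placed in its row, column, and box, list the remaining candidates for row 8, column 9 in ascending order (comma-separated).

1,4,5,8

Row 8 already contains {}.
Column 9 already contains {2, 3, 6, 7}.
Its 3×3 block (box 9) already contains {3, 7, 9}.
Removing those from 1–9 leaves {1, 4, 5, 8} as the candidates for row 8, column 9.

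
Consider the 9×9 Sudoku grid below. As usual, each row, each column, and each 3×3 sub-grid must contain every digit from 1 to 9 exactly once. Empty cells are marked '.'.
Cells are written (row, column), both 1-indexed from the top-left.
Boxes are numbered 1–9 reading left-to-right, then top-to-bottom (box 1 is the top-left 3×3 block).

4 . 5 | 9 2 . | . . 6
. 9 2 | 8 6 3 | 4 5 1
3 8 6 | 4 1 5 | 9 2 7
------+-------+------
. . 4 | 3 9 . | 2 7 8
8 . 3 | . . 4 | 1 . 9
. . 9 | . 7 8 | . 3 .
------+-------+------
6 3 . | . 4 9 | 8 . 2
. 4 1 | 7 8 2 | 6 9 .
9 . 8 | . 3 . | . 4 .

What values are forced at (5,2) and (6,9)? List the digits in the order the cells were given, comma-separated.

7,4

For (5,2):
  Consider where 7 can go in box 4.
  (4,1) is out (row 4 already has a 7).
  (4,2) is out (row 4 already has a 7).
  (6,1) is out (row 6 already has a 7).
  (6,2) is out (row 6 already has a 7).
  So the only cell in box 4 that can hold 7 is (5,2).
  So (5,2) = 7.
For (6,9):
  Consider where 4 can go in box 6.
  (5,8) is out (row 5 already has a 4).
  (6,7) is out (column 7 already has a 4).
  So the only cell in box 6 that can hold 4 is (6,9).
  So (6,9) = 4.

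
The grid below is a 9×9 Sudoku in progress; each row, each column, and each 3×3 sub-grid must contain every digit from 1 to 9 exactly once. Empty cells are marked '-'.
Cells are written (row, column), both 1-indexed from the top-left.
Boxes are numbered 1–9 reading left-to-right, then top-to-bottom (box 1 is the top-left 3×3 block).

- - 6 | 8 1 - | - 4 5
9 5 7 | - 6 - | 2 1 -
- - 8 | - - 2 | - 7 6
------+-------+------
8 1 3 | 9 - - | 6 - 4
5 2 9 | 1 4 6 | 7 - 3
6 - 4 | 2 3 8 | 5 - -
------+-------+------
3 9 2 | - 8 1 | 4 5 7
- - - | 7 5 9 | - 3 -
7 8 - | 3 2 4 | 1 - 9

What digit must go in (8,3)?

Row 8 already contains {3, 5, 7, 9}.
Column 3 already contains {2, 3, 4, 6, 7, 8, 9}.
Its 3×3 block (box 7) already contains {2, 3, 7, 8, 9}.
The only value from 1–9 not eliminated is 1, so (8,3) = 1.

1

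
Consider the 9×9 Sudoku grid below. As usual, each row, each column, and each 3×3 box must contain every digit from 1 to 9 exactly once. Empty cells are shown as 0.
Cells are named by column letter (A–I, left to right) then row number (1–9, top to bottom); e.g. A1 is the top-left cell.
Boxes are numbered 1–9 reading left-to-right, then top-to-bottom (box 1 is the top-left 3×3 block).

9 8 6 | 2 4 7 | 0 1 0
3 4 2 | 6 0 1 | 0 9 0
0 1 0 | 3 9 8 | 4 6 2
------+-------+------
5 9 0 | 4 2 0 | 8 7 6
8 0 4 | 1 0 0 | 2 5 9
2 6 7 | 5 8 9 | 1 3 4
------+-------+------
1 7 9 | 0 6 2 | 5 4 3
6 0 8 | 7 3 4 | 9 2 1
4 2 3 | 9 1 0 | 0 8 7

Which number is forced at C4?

Row 4 already contains {2, 4, 5, 6, 7, 8, 9}.
Column C already contains {2, 3, 4, 6, 7, 8, 9}.
Its 3×3 block (box 4) already contains {2, 4, 5, 6, 7, 8, 9}.
The only value from 1–9 not eliminated is 1, so C4 = 1.

1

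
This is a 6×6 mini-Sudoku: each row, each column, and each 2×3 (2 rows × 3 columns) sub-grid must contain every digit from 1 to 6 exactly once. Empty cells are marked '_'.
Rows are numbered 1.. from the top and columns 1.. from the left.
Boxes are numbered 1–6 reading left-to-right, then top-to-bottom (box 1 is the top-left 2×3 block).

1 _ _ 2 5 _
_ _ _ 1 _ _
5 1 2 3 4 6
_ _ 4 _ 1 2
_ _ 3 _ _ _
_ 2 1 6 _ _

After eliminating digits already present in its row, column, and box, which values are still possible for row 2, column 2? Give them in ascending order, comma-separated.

3,4,5,6

Row 2 already contains {1}.
Column 2 already contains {1, 2}.
Its 2×3 block (box 1) already contains {1}.
Removing those from 1–6 leaves {3, 4, 5, 6} as the candidates for row 2, column 2.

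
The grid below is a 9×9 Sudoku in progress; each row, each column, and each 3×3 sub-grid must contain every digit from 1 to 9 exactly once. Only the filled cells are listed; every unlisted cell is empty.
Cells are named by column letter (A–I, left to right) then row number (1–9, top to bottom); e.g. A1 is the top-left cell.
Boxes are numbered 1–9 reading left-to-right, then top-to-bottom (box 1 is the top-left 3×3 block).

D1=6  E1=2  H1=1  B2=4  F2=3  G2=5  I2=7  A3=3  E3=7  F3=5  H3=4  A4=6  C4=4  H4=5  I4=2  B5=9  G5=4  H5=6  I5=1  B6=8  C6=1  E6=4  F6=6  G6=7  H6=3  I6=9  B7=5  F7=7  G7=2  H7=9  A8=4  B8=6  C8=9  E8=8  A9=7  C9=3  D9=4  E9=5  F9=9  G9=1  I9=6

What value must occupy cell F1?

Cell F1 itself could take any of {4, 8} by direct elimination.
Consider where 4 can go in box 2.
D2 is out (row 2 already has a 4).
E2 is out (row 2 already has a 4).
D3 is out (row 3 already has a 4).
So the only cell in box 2 that can hold 4 is F1.
Therefore F1 = 4.

4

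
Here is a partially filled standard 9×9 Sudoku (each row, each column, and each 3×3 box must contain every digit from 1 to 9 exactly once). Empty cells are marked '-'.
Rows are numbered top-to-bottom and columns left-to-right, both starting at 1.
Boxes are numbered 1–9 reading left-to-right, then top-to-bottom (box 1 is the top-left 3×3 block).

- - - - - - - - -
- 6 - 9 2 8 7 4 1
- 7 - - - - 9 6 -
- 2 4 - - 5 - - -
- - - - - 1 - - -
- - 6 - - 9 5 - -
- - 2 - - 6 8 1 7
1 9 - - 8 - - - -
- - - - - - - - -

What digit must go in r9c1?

Cell r9c1 itself could take any of {3, 4, 5, 6, 7, 8} by direct elimination.
Consider where 6 can go in box 7.
r7c1 is out (row 7 already has a 6).
r7c2 is out (row 7 already has a 6).
r8c3 is out (column 3 already has a 6).
r9c2 is out (column 2 already has a 6).
r9c3 is out (column 3 already has a 6).
So the only cell in box 7 that can hold 6 is r9c1.
Therefore r9c1 = 6.

6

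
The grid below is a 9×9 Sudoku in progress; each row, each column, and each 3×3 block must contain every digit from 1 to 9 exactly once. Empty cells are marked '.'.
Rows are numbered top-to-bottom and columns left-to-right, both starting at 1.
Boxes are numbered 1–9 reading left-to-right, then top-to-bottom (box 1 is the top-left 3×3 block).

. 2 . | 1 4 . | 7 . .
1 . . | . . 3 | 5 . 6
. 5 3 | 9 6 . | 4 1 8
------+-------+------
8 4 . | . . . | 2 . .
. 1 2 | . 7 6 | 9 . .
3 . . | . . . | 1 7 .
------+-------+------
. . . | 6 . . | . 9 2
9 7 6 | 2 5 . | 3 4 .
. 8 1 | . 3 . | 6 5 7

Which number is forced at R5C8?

8

Cell R5C8 itself could take any of {3, 8} by direct elimination.
Consider where 8 can go in box 6.
R4C8 is out (row 4 already has a 8).
R4C9 is out (row 4 already has a 8).
R5C9 is out (column 9 already has a 8).
R6C9 is out (column 9 already has a 8).
So the only cell in box 6 that can hold 8 is R5C8.
Therefore R5C8 = 8.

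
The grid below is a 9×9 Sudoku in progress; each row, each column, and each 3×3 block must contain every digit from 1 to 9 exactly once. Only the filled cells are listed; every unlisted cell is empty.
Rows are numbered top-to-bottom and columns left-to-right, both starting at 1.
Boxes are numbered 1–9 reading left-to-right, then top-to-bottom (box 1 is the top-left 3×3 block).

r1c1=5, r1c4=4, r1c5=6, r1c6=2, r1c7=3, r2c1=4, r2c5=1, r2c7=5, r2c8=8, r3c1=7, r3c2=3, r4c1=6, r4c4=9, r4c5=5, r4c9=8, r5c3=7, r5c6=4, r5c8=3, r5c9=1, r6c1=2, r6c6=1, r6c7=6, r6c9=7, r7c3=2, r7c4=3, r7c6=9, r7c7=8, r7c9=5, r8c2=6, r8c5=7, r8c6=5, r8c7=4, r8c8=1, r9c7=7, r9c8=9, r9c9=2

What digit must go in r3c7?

Cell r3c7 itself could take any of {1, 2, 9} by direct elimination.
Consider where 1 can go in column 7.
r4c7 is out (box 6 already has a 1).
r5c7 is out (row 5 already has a 1).
So the only cell in column 7 that can hold 1 is r3c7.
Therefore r3c7 = 1.

1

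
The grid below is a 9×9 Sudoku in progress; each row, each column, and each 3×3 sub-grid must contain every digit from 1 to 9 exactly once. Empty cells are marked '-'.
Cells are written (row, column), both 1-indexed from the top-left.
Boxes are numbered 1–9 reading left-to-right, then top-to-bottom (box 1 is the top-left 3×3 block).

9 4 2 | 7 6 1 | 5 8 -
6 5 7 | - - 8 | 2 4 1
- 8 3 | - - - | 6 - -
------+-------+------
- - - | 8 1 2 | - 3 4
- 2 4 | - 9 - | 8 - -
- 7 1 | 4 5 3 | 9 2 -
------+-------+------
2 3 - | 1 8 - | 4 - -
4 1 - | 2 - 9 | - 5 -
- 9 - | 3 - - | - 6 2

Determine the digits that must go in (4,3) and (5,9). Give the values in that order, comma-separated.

For (4,3):
  Consider where 9 can go in row 4.
  (4,1) is out (column 1 already has a 9).
  (4,2) is out (column 2 already has a 9).
  (4,7) is out (column 7 already has a 9).
  So the only cell in row 4 that can hold 9 is (4,3).
  So (4,3) = 9.
For (5,9):
  Consider where 5 can go in box 6.
  (4,7) is out (column 7 already has a 5).
  (5,8) is out (column 8 already has a 5).
  (6,9) is out (row 6 already has a 5).
  So the only cell in box 6 that can hold 5 is (5,9).
  So (5,9) = 5.

9,5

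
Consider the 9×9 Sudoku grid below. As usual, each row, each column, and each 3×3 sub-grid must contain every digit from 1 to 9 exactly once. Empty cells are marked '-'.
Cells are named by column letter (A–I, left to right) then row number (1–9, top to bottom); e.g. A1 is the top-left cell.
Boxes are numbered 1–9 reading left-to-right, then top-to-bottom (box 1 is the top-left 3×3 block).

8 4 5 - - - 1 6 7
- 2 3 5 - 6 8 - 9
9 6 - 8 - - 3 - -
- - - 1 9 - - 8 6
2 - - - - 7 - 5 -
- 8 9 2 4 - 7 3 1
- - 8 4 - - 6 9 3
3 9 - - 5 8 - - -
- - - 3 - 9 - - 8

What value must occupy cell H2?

4

Row 2 already contains {2, 3, 5, 6, 8, 9}.
Column H already contains {3, 5, 6, 8, 9}.
Its 3×3 block (box 3) already contains {1, 3, 6, 7, 8, 9}.
The only value from 1–9 not eliminated is 4, so H2 = 4.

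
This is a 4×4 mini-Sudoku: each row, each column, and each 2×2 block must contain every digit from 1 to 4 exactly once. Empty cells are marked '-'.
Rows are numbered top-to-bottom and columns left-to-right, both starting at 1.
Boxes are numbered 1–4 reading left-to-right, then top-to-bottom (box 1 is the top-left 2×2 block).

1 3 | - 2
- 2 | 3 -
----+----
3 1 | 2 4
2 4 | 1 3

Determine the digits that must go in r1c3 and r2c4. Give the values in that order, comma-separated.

4,1

For r1c3:
  Row 1 already contains {1, 2, 3}.
  Column 3 already contains {1, 2, 3}.
  Its 2×2 block (box 2) already contains {2, 3}.
  The only value from 1–4 not eliminated is 4, so r1c3 = 4.
For r2c4:
  Row 2 already contains {2, 3}.
  Column 4 already contains {2, 3, 4}.
  Its 2×2 block (box 2) already contains {2, 3}.
  The only value from 1–4 not eliminated is 1, so r2c4 = 1.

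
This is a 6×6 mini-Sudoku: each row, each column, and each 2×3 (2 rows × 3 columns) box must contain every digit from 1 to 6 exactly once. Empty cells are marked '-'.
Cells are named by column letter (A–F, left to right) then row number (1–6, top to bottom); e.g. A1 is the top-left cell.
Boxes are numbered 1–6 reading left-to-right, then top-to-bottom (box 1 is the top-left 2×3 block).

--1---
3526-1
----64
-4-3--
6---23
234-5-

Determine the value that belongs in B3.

Cell B3 itself could take any of {1, 2} by direct elimination.
Consider where 2 can go in column B.
B1 is out (box 1 already has a 2).
B5 is out (row 5 already has a 2).
So the only cell in column B that can hold 2 is B3.
Therefore B3 = 2.

2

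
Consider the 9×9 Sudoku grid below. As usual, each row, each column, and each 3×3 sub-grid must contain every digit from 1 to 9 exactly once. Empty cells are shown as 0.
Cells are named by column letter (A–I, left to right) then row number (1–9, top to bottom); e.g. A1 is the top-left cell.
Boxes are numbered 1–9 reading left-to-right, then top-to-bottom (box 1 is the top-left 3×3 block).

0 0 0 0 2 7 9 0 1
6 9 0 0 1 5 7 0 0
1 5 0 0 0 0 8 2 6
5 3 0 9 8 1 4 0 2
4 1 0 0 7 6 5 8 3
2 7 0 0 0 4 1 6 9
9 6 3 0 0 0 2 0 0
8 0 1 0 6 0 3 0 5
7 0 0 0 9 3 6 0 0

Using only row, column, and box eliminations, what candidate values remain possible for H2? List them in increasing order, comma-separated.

Row 2 already contains {1, 5, 6, 7, 9}.
Column H already contains {2, 6, 8}.
Its 3×3 block (box 3) already contains {1, 2, 6, 7, 8, 9}.
Removing those from 1–9 leaves {3, 4} as the candidates for H2.

3,4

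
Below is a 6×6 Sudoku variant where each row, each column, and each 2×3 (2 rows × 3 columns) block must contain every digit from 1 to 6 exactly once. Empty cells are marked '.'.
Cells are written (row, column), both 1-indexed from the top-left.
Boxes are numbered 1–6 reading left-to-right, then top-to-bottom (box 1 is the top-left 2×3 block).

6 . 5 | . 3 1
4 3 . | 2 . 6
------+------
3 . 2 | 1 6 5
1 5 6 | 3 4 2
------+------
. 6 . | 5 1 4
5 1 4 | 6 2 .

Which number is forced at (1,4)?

4

Row 1 already contains {1, 3, 5, 6}.
Column 4 already contains {1, 2, 3, 5, 6}.
Its 2×3 block (box 2) already contains {1, 2, 3, 6}.
The only value from 1–6 not eliminated is 4, so (1,4) = 4.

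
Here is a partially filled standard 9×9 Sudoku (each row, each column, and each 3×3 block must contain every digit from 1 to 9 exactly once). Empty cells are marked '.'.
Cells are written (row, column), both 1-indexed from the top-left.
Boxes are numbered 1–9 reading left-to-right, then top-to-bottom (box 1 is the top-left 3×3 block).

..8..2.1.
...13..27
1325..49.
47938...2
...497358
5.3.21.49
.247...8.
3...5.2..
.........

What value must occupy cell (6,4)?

Row 6 already contains {1, 2, 3, 4, 5, 9}.
Column 4 already contains {1, 3, 4, 5, 7}.
Its 3×3 block (box 5) already contains {1, 2, 3, 4, 7, 8, 9}.
The only value from 1–9 not eliminated is 6, so (6,4) = 6.

6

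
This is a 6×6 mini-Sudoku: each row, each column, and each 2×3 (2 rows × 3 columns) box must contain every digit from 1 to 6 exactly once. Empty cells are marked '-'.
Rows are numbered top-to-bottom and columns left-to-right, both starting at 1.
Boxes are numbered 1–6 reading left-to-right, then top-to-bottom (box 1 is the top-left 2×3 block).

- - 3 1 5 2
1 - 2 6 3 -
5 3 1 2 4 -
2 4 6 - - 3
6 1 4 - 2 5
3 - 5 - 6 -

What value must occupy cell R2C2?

Row 2 already contains {1, 2, 3, 6}.
Column 2 already contains {1, 3, 4}.
Its 2×3 block (box 1) already contains {1, 2, 3}.
The only value from 1–6 not eliminated is 5, so R2C2 = 5.

5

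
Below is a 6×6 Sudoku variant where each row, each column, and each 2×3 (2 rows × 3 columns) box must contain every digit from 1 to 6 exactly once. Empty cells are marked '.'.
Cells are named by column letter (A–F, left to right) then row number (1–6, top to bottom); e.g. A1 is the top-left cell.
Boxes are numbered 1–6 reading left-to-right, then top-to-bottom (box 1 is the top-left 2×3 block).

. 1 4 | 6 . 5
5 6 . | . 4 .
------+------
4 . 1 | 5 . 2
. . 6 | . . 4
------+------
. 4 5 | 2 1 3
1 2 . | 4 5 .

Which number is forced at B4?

5

Cell B4 itself could take any of {3, 5} by direct elimination.
Consider where 5 can go in column B.
B3 is out (row 3 already has a 5).
So the only cell in column B that can hold 5 is B4.
Therefore B4 = 5.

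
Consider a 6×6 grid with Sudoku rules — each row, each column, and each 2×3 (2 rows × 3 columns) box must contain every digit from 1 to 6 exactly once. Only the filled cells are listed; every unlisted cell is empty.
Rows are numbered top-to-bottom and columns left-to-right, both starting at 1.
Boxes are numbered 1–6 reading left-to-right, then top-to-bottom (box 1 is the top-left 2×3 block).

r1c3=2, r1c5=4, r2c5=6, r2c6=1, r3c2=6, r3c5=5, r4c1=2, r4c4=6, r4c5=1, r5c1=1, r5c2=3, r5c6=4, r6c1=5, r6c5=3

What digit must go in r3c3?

1

Cell r3c3 itself could take any of {1, 3, 4} by direct elimination.
Consider where 1 can go in box 3.
r3c1 is out (column 1 already has a 1).
r4c2 is out (row 4 already has a 1).
r4c3 is out (row 4 already has a 1).
So the only cell in box 3 that can hold 1 is r3c3.
Therefore r3c3 = 1.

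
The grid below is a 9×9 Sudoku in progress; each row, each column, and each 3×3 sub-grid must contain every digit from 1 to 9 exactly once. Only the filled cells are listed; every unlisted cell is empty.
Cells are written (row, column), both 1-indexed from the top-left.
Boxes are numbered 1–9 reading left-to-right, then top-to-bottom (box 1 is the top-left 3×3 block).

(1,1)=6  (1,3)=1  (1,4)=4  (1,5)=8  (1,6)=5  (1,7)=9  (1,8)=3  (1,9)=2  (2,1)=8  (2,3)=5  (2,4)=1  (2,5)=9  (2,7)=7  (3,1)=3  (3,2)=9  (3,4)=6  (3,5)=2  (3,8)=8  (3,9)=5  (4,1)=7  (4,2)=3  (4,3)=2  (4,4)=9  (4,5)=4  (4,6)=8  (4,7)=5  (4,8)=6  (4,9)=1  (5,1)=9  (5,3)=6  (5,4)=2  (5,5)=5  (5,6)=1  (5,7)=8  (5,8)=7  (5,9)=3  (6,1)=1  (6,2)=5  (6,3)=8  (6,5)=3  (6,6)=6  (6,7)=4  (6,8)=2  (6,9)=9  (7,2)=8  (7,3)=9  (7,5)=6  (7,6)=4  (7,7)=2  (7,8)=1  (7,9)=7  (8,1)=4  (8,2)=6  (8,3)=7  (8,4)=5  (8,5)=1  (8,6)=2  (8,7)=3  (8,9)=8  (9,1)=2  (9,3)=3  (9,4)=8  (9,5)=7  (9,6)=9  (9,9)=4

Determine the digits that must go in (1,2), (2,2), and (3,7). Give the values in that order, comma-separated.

7,2,1

For (1,2):
  Row 1 already contains {1, 2, 3, 4, 5, 6, 8, 9}.
  Column 2 already contains {3, 5, 6, 8, 9}.
  Its 3×3 block (box 1) already contains {1, 3, 5, 6, 8, 9}.
  The only value from 1–9 not eliminated is 7, so (1,2) = 7.
For (2,2):
  Consider where 2 can go in box 1.
  (1,2) is out (row 1 already has a 2).
  (3,3) is out (row 3 already has a 2).
  So the only cell in box 1 that can hold 2 is (2,2).
  So (2,2) = 2.
For (3,7):
  Row 3 already contains {2, 3, 5, 6, 8, 9}.
  Column 7 already contains {2, 3, 4, 5, 7, 8, 9}.
  Its 3×3 block (box 3) already contains {2, 3, 5, 7, 8, 9}.
  The only value from 1–9 not eliminated is 1, so (3,7) = 1.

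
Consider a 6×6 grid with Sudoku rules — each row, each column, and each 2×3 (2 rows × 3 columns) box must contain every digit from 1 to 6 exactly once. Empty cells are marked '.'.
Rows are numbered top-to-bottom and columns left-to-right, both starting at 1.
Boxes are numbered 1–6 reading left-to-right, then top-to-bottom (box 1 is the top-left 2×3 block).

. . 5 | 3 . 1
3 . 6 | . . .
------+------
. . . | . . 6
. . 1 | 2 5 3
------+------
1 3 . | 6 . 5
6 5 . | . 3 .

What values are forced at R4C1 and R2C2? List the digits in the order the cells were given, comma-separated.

For R4C1:
  Row 4 already contains {1, 2, 3, 5}.
  Column 1 already contains {1, 3, 6}.
  Its 2×3 block (box 3) already contains {1}.
  The only value from 1–6 not eliminated is 4, so R4C1 = 4.
For R2C2:
  Consider where 1 can go in column 2.
  R1C2 is out (row 1 already has a 1).
  R3C2 is out (box 3 already has a 1).
  R4C2 is out (row 4 already has a 1).
  So the only cell in column 2 that can hold 1 is R2C2.
  So R2C2 = 1.

4,1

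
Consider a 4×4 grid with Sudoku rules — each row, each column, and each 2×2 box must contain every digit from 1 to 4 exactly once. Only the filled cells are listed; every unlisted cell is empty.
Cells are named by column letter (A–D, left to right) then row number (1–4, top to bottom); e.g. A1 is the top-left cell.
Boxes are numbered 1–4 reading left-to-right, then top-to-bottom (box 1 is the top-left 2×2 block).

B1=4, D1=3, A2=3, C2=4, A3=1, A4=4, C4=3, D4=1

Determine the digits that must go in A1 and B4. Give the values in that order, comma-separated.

For A1:
  Row 1 already contains {3, 4}.
  Column A already contains {1, 3, 4}.
  Its 2×2 block (box 1) already contains {3, 4}.
  The only value from 1–4 not eliminated is 2, so A1 = 2.
For B4:
  Row 4 already contains {1, 3, 4}.
  Column B already contains {4}.
  Its 2×2 block (box 3) already contains {1, 4}.
  The only value from 1–4 not eliminated is 2, so B4 = 2.

2,2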